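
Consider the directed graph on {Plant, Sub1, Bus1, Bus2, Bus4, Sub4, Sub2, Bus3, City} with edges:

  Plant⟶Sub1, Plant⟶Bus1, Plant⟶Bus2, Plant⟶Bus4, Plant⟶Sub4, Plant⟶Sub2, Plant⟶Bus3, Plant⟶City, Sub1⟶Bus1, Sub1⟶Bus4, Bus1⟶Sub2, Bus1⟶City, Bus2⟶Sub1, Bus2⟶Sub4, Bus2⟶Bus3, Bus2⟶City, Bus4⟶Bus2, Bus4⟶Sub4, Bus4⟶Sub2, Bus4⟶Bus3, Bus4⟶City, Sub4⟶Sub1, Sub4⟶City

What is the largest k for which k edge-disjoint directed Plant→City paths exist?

5

Assign every edge capacity 1; by Menger, the answer equals the max flow.
Path Plant→City (+1); total 1.
Path Plant→Bus1→City (+1); total 2.
Path Plant→Bus2→City (+1); total 3.
Path Plant→Bus4→City (+1); total 4.
Path Plant→Sub4→City (+1); total 5.
No residual Plant→City path; max flow = 5.
Certifying cut of size 5: {Bus1→City, Bus2→City, Bus4→City, Plant→City, Sub4→City}.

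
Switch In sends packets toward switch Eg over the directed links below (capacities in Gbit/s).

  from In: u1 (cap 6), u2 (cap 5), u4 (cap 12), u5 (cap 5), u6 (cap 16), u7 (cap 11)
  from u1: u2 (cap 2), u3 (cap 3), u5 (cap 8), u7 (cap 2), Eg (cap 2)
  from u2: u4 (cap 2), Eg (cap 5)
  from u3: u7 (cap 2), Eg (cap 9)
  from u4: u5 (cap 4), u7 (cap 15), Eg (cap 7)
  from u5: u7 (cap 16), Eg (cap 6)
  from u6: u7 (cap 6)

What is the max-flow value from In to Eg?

23

Augment In→u1→Eg: bottleneck 2, flow now 2.
Augment In→u2→Eg: bottleneck 5, flow now 7.
Augment In→u4→Eg: bottleneck 7, flow now 14.
Augment In→u5→Eg: bottleneck 5, flow now 19.
Augment In→u1→u3→Eg: bottleneck 3, flow now 22.
Augment In→u1→u5→Eg: bottleneck 1, flow now 23.
No augmenting path remains; maximum flow = 23.
In the residual graph, reachable from In: {In, u1, u2, u4, u5, u6, u7}.
Min-cut edges: u1→u3 (3), u1→Eg (2), u2→Eg (5), u4→Eg (7), u5→Eg (6); capacity 3 + 2 + 5 + 7 + 6 = 23.
This cut is saturated, so no flow can exceed 23.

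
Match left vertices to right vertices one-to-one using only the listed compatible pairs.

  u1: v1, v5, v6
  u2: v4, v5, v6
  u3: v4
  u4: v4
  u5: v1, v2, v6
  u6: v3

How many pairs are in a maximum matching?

5

Unit-capacity flow: source→left, listed edges, right→sink; max matching = max flow.
Augmenting path u1→v1 (+1); matched 1.
Augmenting path u2→v4 (+1); matched 2.
Augmenting path u5→v2 (+1); matched 3.
Augmenting path u6→v3 (+1); matched 4.
Augmenting path u3→v4→u2→v5 (+1); matched 5.
No augmenting path remains; maximum matching = 5.
König certificate: {u1, u2, u5, u6, v4} is a vertex cover of size 5 (every listed pair touches it), so no matching can be larger.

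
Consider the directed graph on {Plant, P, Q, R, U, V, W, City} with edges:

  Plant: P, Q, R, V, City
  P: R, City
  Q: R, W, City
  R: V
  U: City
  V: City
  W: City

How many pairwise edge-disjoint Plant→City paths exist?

4

Assign every edge capacity 1; by Menger, the answer equals the max flow.
Path Plant→City (+1); total 1.
Path Plant→P→City (+1); total 2.
Path Plant→Q→City (+1); total 3.
Path Plant→V→City (+1); total 4.
No residual Plant→City path; max flow = 4.
Certifying cut of size 4: {Plant→City, Plant→P, Plant→Q, V→City}.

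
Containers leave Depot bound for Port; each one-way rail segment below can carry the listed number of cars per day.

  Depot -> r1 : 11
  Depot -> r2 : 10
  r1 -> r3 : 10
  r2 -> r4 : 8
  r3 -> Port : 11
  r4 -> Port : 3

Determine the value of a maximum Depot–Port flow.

Augment Depot→r1→r3→Port: bottleneck 10, flow now 10.
Augment Depot→r2→r4→Port: bottleneck 3, flow now 13.
No augmenting path remains; maximum flow = 13.
In the residual graph, reachable from Depot: {Depot, r1, r2, r4}.
Min-cut edges: r1→r3 (10), r4→Port (3); capacity 10 + 3 = 13.
This cut is saturated, so no flow can exceed 13.

13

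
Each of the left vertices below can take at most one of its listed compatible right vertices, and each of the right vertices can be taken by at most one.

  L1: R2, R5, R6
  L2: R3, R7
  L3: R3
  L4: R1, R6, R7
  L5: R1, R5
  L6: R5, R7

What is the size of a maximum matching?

Unit-capacity flow: source→left, listed edges, right→sink; max matching = max flow.
Augmenting path L1→R2 (+1); matched 1.
Augmenting path L2→R3 (+1); matched 2.
Augmenting path L4→R1 (+1); matched 3.
Augmenting path L5→R5 (+1); matched 4.
Augmenting path L6→R7 (+1); matched 5.
Augmenting path L3→R3→L2→R7→L6→R5→L5→R1→L4→R6 (+1); matched 6.
No augmenting path remains; maximum matching = 6.
König certificate: {L1, L2, L3, L4, L5, L6} is a vertex cover of size 6 (every listed pair touches it), so no matching can be larger.

6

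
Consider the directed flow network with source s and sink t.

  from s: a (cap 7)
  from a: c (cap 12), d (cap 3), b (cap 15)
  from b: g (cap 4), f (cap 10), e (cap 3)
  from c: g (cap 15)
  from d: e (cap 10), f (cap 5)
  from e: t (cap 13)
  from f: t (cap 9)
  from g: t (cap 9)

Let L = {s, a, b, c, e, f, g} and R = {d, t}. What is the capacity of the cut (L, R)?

Edges leaving {s, a, b, c, e, f, g}: a→d (3), e→t (13), f→t (9), g→t (9).
Cut capacity = 3 + 13 + 9 + 9 = 34.

34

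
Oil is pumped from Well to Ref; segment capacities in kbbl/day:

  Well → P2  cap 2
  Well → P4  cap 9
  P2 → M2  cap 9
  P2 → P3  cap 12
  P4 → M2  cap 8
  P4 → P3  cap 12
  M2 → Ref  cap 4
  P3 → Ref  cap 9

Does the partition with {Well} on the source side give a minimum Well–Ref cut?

Yes — it is a minimum cut (capacity 11).

Given cut capacity: 2 + 9 = 11.
Augment Well→P2→M2→Ref: bottleneck 2, flow now 2.
Augment Well→P4→M2→Ref: bottleneck 2, flow now 4.
Augment Well→P4→P3→Ref: bottleneck 7, flow now 11.
No augmenting path remains; maximum flow = 11.
Cut capacity 11 equals the max flow, so it is a minimum cut.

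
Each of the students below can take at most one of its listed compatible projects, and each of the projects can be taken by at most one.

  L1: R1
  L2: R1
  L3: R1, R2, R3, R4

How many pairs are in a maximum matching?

2

Unit-capacity flow: source→left, listed edges, right→sink; max matching = max flow.
Augmenting path L1→R1 (+1); matched 1.
Augmenting path L3→R2 (+1); matched 2.
No augmenting path remains; maximum matching = 2.
König certificate: {L3, R1} is a vertex cover of size 2 (every listed pair touches it), so no matching can be larger.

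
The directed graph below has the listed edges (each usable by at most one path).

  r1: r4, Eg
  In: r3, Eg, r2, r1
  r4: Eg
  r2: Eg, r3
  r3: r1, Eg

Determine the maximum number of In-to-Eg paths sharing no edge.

Assign every edge capacity 1; by Menger, the answer equals the max flow.
Path In→Eg (+1); total 1.
Path In→r1→Eg (+1); total 2.
Path In→r2→Eg (+1); total 3.
Path In→r3→Eg (+1); total 4.
No residual In→Eg path; max flow = 4.
Certifying cut of size 4: {In→Eg, In→r1, In→r2, In→r3}.

4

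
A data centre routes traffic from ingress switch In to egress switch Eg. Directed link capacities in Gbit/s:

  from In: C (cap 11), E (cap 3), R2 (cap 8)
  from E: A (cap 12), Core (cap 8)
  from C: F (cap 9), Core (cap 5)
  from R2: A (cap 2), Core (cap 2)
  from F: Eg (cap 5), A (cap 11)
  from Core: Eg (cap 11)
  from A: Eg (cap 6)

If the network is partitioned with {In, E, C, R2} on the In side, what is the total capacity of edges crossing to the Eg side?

Edges leaving {In, E, C, R2}: E→Core (8), E→A (12), C→F (9), C→Core (5), R2→Core (2), R2→A (2).
Cut capacity = 8 + 12 + 9 + 5 + 2 + 2 = 38.

38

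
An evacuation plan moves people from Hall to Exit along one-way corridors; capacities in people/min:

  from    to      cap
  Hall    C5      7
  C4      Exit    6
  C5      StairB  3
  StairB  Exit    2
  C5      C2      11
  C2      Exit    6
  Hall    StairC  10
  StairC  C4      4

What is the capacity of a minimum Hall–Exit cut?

Augment Hall→C5→StairB→Exit: bottleneck 2, flow now 2.
Augment Hall→C5→C2→Exit: bottleneck 5, flow now 7.
Augment Hall→StairC→C4→Exit: bottleneck 4, flow now 11.
No augmenting path remains; maximum flow = 11.
By max-flow min-cut, the minimum cut capacity equals the max flow.
In the residual graph, reachable from Hall: {Hall, StairC}.
Min-cut edges: Hall→C5 (7), StairC→C4 (4); capacity 7 + 4 = 11.

11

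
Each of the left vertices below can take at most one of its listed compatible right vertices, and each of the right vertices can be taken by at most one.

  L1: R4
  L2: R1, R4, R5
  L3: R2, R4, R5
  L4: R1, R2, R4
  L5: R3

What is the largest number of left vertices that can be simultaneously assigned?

5

Unit-capacity flow: source→left, listed edges, right→sink; max matching = max flow.
Augmenting path L1→R4 (+1); matched 1.
Augmenting path L2→R1 (+1); matched 2.
Augmenting path L3→R2 (+1); matched 3.
Augmenting path L5→R3 (+1); matched 4.
Augmenting path L4→R1→L2→R5 (+1); matched 5.
No augmenting path remains; maximum matching = 5.
König certificate: {L1, L2, L3, L4, L5} is a vertex cover of size 5 (every listed pair touches it), so no matching can be larger.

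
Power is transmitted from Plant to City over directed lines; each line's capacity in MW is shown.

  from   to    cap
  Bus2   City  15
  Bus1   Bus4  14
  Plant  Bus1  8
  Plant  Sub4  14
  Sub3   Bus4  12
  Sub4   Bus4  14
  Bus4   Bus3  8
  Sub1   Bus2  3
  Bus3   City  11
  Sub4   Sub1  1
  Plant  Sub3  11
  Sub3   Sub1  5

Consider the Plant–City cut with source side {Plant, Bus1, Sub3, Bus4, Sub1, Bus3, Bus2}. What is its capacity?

Edges leaving {Plant, Bus1, Sub3, Bus4, Sub1, Bus3, Bus2}: Plant→Sub4 (14), Bus3→City (11), Bus2→City (15).
Cut capacity = 14 + 11 + 15 = 40.

40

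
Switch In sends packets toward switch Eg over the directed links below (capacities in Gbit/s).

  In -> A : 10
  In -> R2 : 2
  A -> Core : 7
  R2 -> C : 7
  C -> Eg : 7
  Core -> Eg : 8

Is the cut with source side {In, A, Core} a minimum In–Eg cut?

Given cut capacity: 2 + 8 = 10.
Augment In→A→Core→Eg: bottleneck 7, flow now 7.
Augment In→R2→C→Eg: bottleneck 2, flow now 9.
No augmenting path remains; maximum flow = 9.
In the residual graph, reachable from In: {In, A}.
Min-cut edges: In→R2 (2), A→Core (7); capacity 2 + 7 = 9.
Cut capacity 10 exceeds the max flow 9, so it is not minimum.

No — its capacity is 10, but the minimum cut has capacity 9.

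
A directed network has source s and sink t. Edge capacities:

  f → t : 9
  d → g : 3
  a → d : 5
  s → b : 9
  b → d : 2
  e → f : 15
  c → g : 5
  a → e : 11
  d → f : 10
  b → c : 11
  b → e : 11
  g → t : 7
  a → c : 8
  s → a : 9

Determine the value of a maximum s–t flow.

Augment s→a→c→g→t: bottleneck 5, flow now 5.
Augment s→a→d→f→t: bottleneck 4, flow now 9.
Augment s→b→d→f→t: bottleneck 2, flow now 11.
Augment s→b→e→f→t: bottleneck 3, flow now 14.
Augment s→b→c→a→d→g→t: bottleneck 1, flow now 15. (uses reverse residual edge)
Augment s→b→e→f→d→g→t: bottleneck 1, flow now 16. (uses reverse residual edge)
No augmenting path remains; maximum flow = 16.
In the residual graph, reachable from s: {s, a, b, c, d, e, f, g}.
Min-cut edges: f→t (9), g→t (7); capacity 9 + 7 = 16.
This cut is saturated, so no flow can exceed 16.

16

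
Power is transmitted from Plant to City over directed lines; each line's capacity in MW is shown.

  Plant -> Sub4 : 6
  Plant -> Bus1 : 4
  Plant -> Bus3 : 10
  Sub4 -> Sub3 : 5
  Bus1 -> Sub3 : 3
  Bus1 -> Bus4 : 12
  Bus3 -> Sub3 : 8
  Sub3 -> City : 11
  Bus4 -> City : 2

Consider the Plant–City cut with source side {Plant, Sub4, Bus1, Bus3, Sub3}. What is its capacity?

23

Edges leaving {Plant, Sub4, Bus1, Bus3, Sub3}: Bus1→Bus4 (12), Sub3→City (11).
Cut capacity = 12 + 11 = 23.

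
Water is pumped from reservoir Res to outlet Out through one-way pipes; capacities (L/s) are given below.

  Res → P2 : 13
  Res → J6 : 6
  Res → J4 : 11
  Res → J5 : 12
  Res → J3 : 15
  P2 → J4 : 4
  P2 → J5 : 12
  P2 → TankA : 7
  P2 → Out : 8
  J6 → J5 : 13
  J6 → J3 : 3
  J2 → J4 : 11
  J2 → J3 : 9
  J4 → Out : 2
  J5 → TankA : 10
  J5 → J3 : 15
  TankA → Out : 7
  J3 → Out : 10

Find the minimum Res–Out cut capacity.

27

Augment Res→P2→Out: bottleneck 8, flow now 8.
Augment Res→J4→Out: bottleneck 2, flow now 10.
Augment Res→J3→Out: bottleneck 10, flow now 20.
Augment Res→P2→TankA→Out: bottleneck 5, flow now 25.
Augment Res→J5→TankA→Out: bottleneck 2, flow now 27.
No augmenting path remains; maximum flow = 27.
By max-flow min-cut, the minimum cut capacity equals the max flow.
In the residual graph, reachable from Res: {Res, P2, J6, J4, J5, TankA, J3}.
Min-cut edges: P2→Out (8), J4→Out (2), TankA→Out (7), J3→Out (10); capacity 8 + 2 + 7 + 10 = 27.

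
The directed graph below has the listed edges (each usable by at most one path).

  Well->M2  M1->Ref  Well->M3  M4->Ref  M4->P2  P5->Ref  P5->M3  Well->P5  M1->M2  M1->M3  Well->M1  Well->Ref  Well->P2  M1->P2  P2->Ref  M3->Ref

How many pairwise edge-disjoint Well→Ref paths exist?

5

Assign every edge capacity 1; by Menger, the answer equals the max flow.
Path Well→Ref (+1); total 1.
Path Well→P5→Ref (+1); total 2.
Path Well→M1→Ref (+1); total 3.
Path Well→M3→Ref (+1); total 4.
Path Well→P2→Ref (+1); total 5.
No residual Well→Ref path; max flow = 5.
Certifying cut of size 5: {Well→M1, Well→M3, Well→P2, Well→P5, Well→Ref}.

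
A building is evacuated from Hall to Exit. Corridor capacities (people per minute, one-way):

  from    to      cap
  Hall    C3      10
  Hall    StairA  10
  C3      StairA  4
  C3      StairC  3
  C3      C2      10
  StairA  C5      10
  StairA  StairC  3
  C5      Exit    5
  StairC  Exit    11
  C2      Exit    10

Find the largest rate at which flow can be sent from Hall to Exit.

Augment Hall→C3→StairC→Exit: bottleneck 3, flow now 3.
Augment Hall→C3→C2→Exit: bottleneck 7, flow now 10.
Augment Hall→StairA→C5→Exit: bottleneck 5, flow now 15.
Augment Hall→StairA→StairC→Exit: bottleneck 3, flow now 18.
No augmenting path remains; maximum flow = 18.
In the residual graph, reachable from Hall: {Hall, StairA, C5}.
Min-cut edges: Hall→C3 (10), StairA→StairC (3), C5→Exit (5); capacity 10 + 3 + 5 = 18.
This cut is saturated, so no flow can exceed 18.

18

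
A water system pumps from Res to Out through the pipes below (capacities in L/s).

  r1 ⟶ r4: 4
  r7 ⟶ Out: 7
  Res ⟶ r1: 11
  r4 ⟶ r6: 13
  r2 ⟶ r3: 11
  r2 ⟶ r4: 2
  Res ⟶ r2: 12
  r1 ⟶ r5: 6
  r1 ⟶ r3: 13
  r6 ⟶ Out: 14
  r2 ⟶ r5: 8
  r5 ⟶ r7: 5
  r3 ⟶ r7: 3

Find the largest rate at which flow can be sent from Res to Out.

13

Augment Res→r1→r3→r7→Out: bottleneck 3, flow now 3.
Augment Res→r1→r4→r6→Out: bottleneck 4, flow now 7.
Augment Res→r1→r5→r7→Out: bottleneck 4, flow now 11.
Augment Res→r2→r4→r6→Out: bottleneck 2, flow now 13.
No augmenting path remains; maximum flow = 13.
In the residual graph, reachable from Res: {Res, r1, r2, r3, r5, r7}.
Min-cut edges: r1→r4 (4), r2→r4 (2), r7→Out (7); capacity 4 + 2 + 7 = 13.
This cut is saturated, so no flow can exceed 13.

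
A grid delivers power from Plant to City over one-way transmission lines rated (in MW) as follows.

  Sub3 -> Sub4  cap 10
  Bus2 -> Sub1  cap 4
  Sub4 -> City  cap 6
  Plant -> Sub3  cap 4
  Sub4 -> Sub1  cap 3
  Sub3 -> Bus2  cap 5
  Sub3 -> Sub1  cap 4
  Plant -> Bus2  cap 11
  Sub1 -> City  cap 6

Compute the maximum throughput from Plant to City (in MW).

Augment Plant→Sub3→Sub1→City: bottleneck 4, flow now 4.
Augment Plant→Bus2→Sub1→City: bottleneck 2, flow now 6.
Augment Plant→Bus2→Sub1→Sub3→Sub4→City: bottleneck 2, flow now 8. (uses reverse residual edge)
No augmenting path remains; maximum flow = 8.
In the residual graph, reachable from Plant: {Plant, Bus2}.
Min-cut edges: Plant→Sub3 (4), Bus2→Sub1 (4); capacity 4 + 4 = 8.
This cut is saturated, so no flow can exceed 8.

8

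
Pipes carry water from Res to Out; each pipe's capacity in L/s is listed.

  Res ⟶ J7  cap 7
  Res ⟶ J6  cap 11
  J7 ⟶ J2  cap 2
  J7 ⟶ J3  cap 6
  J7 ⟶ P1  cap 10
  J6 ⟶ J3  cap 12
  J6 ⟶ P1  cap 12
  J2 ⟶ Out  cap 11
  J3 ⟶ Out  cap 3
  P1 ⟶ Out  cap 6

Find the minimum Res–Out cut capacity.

11

Augment Res→J7→J2→Out: bottleneck 2, flow now 2.
Augment Res→J7→J3→Out: bottleneck 3, flow now 5.
Augment Res→J7→P1→Out: bottleneck 2, flow now 7.
Augment Res→J6→P1→Out: bottleneck 4, flow now 11.
No augmenting path remains; maximum flow = 11.
By max-flow min-cut, the minimum cut capacity equals the max flow.
In the residual graph, reachable from Res: {Res, J7, J6, J3, P1}.
Min-cut edges: J7→J2 (2), J3→Out (3), P1→Out (6); capacity 2 + 3 + 6 = 11.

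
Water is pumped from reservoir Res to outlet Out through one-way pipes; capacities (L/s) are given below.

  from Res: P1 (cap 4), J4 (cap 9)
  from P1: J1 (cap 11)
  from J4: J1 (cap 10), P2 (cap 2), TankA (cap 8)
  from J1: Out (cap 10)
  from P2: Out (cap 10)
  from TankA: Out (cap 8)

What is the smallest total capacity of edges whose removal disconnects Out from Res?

Augment Res→P1→J1→Out: bottleneck 4, flow now 4.
Augment Res→J4→J1→Out: bottleneck 6, flow now 10.
Augment Res→J4→P2→Out: bottleneck 2, flow now 12.
Augment Res→J4→TankA→Out: bottleneck 1, flow now 13.
No augmenting path remains; maximum flow = 13.
By max-flow min-cut, the minimum cut capacity equals the max flow.
In the residual graph, reachable from Res: {Res}.
Min-cut edges: Res→P1 (4), Res→J4 (9); capacity 4 + 9 = 13.

13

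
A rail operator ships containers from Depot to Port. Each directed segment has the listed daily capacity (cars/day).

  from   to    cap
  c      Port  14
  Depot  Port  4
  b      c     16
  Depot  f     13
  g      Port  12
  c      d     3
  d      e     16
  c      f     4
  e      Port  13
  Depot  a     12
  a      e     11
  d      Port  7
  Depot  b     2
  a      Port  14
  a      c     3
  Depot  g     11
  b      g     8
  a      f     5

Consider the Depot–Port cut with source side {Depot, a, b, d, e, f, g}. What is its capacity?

69

Edges leaving {Depot, a, b, d, e, f, g}: Depot→Port (4), a→c (3), a→Port (14), b→c (16), d→Port (7), e→Port (13), g→Port (12).
Cut capacity = 4 + 3 + 14 + 16 + 7 + 13 + 12 = 69.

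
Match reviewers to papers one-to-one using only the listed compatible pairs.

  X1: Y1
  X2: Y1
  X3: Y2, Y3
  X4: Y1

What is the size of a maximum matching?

2

Unit-capacity flow: source→left, listed edges, right→sink; max matching = max flow.
Augmenting path X1→Y1 (+1); matched 1.
Augmenting path X3→Y2 (+1); matched 2.
No augmenting path remains; maximum matching = 2.
König certificate: {X3, Y1} is a vertex cover of size 2 (every listed pair touches it), so no matching can be larger.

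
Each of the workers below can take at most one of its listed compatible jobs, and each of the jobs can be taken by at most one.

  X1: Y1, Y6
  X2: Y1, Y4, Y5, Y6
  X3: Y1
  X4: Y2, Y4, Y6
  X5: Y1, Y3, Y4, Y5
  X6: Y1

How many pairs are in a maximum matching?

5

Unit-capacity flow: source→left, listed edges, right→sink; max matching = max flow.
Augmenting path X1→Y1 (+1); matched 1.
Augmenting path X2→Y4 (+1); matched 2.
Augmenting path X4→Y2 (+1); matched 3.
Augmenting path X5→Y3 (+1); matched 4.
Augmenting path X3→Y1→X1→Y6 (+1); matched 5.
No augmenting path remains; maximum matching = 5.
König certificate: {X1, X2, X4, X5, Y1} is a vertex cover of size 5 (every listed pair touches it), so no matching can be larger.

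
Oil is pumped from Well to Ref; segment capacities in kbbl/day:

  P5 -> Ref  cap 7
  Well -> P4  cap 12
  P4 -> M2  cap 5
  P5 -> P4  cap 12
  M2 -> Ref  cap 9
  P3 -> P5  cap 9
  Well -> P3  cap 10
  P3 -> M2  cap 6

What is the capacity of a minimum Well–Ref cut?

15

Augment Well→P4→M2→Ref: bottleneck 5, flow now 5.
Augment Well→P3→P5→Ref: bottleneck 7, flow now 12.
Augment Well→P3→M2→Ref: bottleneck 3, flow now 15.
No augmenting path remains; maximum flow = 15.
By max-flow min-cut, the minimum cut capacity equals the max flow.
In the residual graph, reachable from Well: {Well, P4}.
Min-cut edges: Well→P3 (10), P4→M2 (5); capacity 10 + 5 = 15.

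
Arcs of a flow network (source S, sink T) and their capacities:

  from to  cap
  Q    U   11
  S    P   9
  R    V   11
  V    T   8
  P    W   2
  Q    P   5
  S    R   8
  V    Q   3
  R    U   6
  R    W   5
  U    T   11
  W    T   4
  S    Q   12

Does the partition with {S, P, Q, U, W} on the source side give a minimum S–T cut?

No — its capacity is 23, but the minimum cut has capacity 21.

Given cut capacity: 8 + 11 + 4 = 23.
Augment S→P→W→T: bottleneck 2, flow now 2.
Augment S→Q→U→T: bottleneck 11, flow now 13.
Augment S→R→V→T: bottleneck 8, flow now 21.
No augmenting path remains; maximum flow = 21.
In the residual graph, reachable from S: {S, P, Q}.
Min-cut edges: S→R (8), P→W (2), Q→U (11); capacity 8 + 2 + 11 = 21.
Cut capacity 23 exceeds the max flow 21, so it is not minimum.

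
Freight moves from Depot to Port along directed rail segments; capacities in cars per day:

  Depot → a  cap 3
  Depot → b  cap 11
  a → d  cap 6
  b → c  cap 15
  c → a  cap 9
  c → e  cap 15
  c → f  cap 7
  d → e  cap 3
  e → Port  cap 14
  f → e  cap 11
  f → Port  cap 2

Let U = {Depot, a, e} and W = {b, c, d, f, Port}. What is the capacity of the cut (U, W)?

31

Edges leaving {Depot, a, e}: Depot→b (11), a→d (6), e→Port (14).
Cut capacity = 11 + 6 + 14 = 31.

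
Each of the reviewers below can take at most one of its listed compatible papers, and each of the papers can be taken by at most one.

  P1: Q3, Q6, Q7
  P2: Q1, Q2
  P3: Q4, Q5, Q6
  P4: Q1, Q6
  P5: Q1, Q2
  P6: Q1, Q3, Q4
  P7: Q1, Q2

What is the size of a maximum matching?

Unit-capacity flow: source→left, listed edges, right→sink; max matching = max flow.
Augmenting path P1→Q3 (+1); matched 1.
Augmenting path P2→Q1 (+1); matched 2.
Augmenting path P3→Q4 (+1); matched 3.
Augmenting path P4→Q6 (+1); matched 4.
Augmenting path P5→Q2 (+1); matched 5.
Augmenting path P6→Q3→P1→Q7 (+1); matched 6.
No augmenting path remains; maximum matching = 6.
König certificate: {P1, P3, P4, P6, Q1, Q2} is a vertex cover of size 6 (every listed pair touches it), so no matching can be larger.

6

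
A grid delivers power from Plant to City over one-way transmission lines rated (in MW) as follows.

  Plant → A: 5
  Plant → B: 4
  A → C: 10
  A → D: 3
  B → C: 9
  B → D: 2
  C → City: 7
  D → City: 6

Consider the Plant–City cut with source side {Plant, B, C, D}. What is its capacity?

Edges leaving {Plant, B, C, D}: Plant→A (5), C→City (7), D→City (6).
Cut capacity = 5 + 7 + 6 = 18.

18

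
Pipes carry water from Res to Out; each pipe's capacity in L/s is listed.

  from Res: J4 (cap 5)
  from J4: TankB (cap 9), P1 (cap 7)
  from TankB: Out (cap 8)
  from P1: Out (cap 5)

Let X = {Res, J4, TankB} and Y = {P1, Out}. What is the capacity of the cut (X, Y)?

Edges leaving {Res, J4, TankB}: J4→P1 (7), TankB→Out (8).
Cut capacity = 7 + 8 = 15.

15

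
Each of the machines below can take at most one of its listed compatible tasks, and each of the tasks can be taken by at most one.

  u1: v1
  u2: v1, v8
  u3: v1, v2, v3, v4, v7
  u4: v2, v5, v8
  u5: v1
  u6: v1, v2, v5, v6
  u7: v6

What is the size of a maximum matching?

6

Unit-capacity flow: source→left, listed edges, right→sink; max matching = max flow.
Augmenting path u1→v1 (+1); matched 1.
Augmenting path u2→v8 (+1); matched 2.
Augmenting path u3→v2 (+1); matched 3.
Augmenting path u4→v5 (+1); matched 4.
Augmenting path u6→v6 (+1); matched 5.
Augmenting path u7→v6→u6→v2→u3→v3 (+1); matched 6.
No augmenting path remains; maximum matching = 6.
König certificate: {u2, u3, u4, u6, u7, v1} is a vertex cover of size 6 (every listed pair touches it), so no matching can be larger.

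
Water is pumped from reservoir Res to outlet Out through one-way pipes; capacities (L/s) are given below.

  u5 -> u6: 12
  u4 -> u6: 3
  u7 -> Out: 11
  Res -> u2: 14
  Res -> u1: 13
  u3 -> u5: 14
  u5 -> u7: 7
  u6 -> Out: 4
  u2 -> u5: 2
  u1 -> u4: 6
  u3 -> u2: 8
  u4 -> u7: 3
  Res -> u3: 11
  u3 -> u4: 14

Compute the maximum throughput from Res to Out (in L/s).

14

Augment Res→u1→u4→u6→Out: bottleneck 3, flow now 3.
Augment Res→u1→u4→u7→Out: bottleneck 3, flow now 6.
Augment Res→u2→u5→u6→Out: bottleneck 1, flow now 7.
Augment Res→u2→u5→u7→Out: bottleneck 1, flow now 8.
Augment Res→u3→u5→u7→Out: bottleneck 6, flow now 14.
No augmenting path remains; maximum flow = 14.
In the residual graph, reachable from Res: {Res, u1, u2, u3, u4, u5, u6}.
Min-cut edges: u4→u7 (3), u5→u7 (7), u6→Out (4); capacity 3 + 7 + 4 = 14.
This cut is saturated, so no flow can exceed 14.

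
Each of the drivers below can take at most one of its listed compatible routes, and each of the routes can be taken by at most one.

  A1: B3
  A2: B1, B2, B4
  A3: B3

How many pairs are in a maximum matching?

Unit-capacity flow: source→left, listed edges, right→sink; max matching = max flow.
Augmenting path A1→B3 (+1); matched 1.
Augmenting path A2→B1 (+1); matched 2.
No augmenting path remains; maximum matching = 2.
König certificate: {A2, B3} is a vertex cover of size 2 (every listed pair touches it), so no matching can be larger.

2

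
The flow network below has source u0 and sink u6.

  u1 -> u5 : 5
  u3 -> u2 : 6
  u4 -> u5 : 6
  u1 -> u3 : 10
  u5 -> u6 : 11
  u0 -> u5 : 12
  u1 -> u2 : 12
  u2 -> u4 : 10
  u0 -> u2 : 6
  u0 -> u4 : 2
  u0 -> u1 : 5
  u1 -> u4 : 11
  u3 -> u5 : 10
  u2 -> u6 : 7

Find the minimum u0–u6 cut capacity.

Augment u0→u2→u6: bottleneck 6, flow now 6.
Augment u0→u5→u6: bottleneck 11, flow now 17.
Augment u0→u1→u2→u6: bottleneck 1, flow now 18.
No augmenting path remains; maximum flow = 18.
By max-flow min-cut, the minimum cut capacity equals the max flow.
In the residual graph, reachable from u0: {u0, u1, u2, u3, u4, u5}.
Min-cut edges: u2→u6 (7), u5→u6 (11); capacity 7 + 11 = 18.

18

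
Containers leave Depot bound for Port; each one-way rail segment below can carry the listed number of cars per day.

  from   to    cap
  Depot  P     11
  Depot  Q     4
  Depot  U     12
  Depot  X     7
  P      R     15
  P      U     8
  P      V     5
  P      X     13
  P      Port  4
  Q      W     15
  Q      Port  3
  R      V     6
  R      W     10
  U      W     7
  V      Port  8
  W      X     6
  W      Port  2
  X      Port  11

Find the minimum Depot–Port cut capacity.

27

Augment Depot→P→Port: bottleneck 4, flow now 4.
Augment Depot→Q→Port: bottleneck 3, flow now 7.
Augment Depot→X→Port: bottleneck 7, flow now 14.
Augment Depot→P→V→Port: bottleneck 5, flow now 19.
Augment Depot→P→X→Port: bottleneck 2, flow now 21.
Augment Depot→Q→W→Port: bottleneck 1, flow now 22.
Augment Depot→U→W→Port: bottleneck 1, flow now 23.
Augment Depot→U→W→X→Port: bottleneck 2, flow now 25.
Augment Depot→U→W→X→P→R→V→Port: bottleneck 2, flow now 27. (uses reverse residual edge)
No augmenting path remains; maximum flow = 27.
By max-flow min-cut, the minimum cut capacity equals the max flow.
In the residual graph, reachable from Depot: {Depot, Q, U, W, X}.
Min-cut edges: Depot→P (11), Q→Port (3), W→Port (2), X→Port (11); capacity 11 + 3 + 2 + 11 = 27.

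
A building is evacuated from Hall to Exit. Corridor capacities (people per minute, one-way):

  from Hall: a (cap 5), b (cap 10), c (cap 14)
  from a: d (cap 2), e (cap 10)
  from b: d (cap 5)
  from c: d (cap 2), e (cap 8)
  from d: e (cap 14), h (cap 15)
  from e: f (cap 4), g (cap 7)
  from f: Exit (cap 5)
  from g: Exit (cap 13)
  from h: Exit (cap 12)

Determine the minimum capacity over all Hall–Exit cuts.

20

Augment Hall→a→d→h→Exit: bottleneck 2, flow now 2.
Augment Hall→a→e→f→Exit: bottleneck 3, flow now 5.
Augment Hall→b→d→h→Exit: bottleneck 5, flow now 10.
Augment Hall→c→d→h→Exit: bottleneck 2, flow now 12.
Augment Hall→c→e→f→Exit: bottleneck 1, flow now 13.
Augment Hall→c→e→g→Exit: bottleneck 7, flow now 20.
No augmenting path remains; maximum flow = 20.
By max-flow min-cut, the minimum cut capacity equals the max flow.
In the residual graph, reachable from Hall: {Hall, b, c}.
Min-cut edges: Hall→a (5), b→d (5), c→d (2), c→e (8); capacity 5 + 5 + 2 + 8 = 20.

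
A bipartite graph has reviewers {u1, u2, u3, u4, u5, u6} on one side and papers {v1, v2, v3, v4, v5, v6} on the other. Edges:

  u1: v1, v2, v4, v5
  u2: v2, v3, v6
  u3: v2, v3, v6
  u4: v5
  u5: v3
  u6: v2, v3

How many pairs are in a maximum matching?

Unit-capacity flow: source→left, listed edges, right→sink; max matching = max flow.
Augmenting path u1→v1 (+1); matched 1.
Augmenting path u2→v2 (+1); matched 2.
Augmenting path u3→v3 (+1); matched 3.
Augmenting path u4→v5 (+1); matched 4.
Augmenting path u5→v3→u3→v6 (+1); matched 5.
No augmenting path remains; maximum matching = 5.
König certificate: {u1, u4, v2, v3, v6} is a vertex cover of size 5 (every listed pair touches it), so no matching can be larger.

5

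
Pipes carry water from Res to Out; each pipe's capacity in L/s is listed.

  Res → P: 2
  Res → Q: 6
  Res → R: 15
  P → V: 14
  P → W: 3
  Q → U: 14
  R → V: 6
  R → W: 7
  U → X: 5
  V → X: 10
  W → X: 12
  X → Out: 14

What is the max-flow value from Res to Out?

14

Augment Res→P→V→X→Out: bottleneck 2, flow now 2.
Augment Res→Q→U→X→Out: bottleneck 5, flow now 7.
Augment Res→R→V→X→Out: bottleneck 6, flow now 13.
Augment Res→R→W→X→Out: bottleneck 1, flow now 14.
No augmenting path remains; maximum flow = 14.
In the residual graph, reachable from Res: {Res, P, Q, R, U, V, W, X}.
Min-cut edges: X→Out (14); capacity 14 = 14.
This cut is saturated, so no flow can exceed 14.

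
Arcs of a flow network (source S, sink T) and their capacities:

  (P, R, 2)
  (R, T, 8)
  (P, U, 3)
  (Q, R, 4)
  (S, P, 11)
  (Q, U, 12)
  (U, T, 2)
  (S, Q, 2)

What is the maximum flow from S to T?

Augment S→P→R→T: bottleneck 2, flow now 2.
Augment S→P→U→T: bottleneck 2, flow now 4.
Augment S→Q→R→T: bottleneck 2, flow now 6.
No augmenting path remains; maximum flow = 6.
In the residual graph, reachable from S: {S, P, U}.
Min-cut edges: S→Q (2), P→R (2), U→T (2); capacity 2 + 2 + 2 = 6.
This cut is saturated, so no flow can exceed 6.

6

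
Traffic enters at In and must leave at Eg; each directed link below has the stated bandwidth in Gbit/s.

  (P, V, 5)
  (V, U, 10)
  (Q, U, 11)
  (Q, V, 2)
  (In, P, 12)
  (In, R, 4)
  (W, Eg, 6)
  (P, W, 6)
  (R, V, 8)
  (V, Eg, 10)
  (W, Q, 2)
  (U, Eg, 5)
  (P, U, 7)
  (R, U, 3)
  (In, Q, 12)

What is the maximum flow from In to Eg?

21

Augment In→P→U→Eg: bottleneck 5, flow now 5.
Augment In→P→V→Eg: bottleneck 5, flow now 10.
Augment In→P→W→Eg: bottleneck 2, flow now 12.
Augment In→Q→V→Eg: bottleneck 2, flow now 14.
Augment In→R→V→Eg: bottleneck 3, flow now 17.
Augment In→Q→U→P→W→Eg: bottleneck 4, flow now 21. (uses reverse residual edge)
No augmenting path remains; maximum flow = 21.
In the residual graph, reachable from In: {In, P, Q, R, U, V}.
Min-cut edges: P→W (6), U→Eg (5), V→Eg (10); capacity 6 + 5 + 10 = 21.
This cut is saturated, so no flow can exceed 21.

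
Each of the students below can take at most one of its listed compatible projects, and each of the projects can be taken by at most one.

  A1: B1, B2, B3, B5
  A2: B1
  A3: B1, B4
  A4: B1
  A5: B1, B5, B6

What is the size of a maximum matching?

Unit-capacity flow: source→left, listed edges, right→sink; max matching = max flow.
Augmenting path A1→B1 (+1); matched 1.
Augmenting path A3→B4 (+1); matched 2.
Augmenting path A5→B5 (+1); matched 3.
Augmenting path A2→B1→A1→B2 (+1); matched 4.
No augmenting path remains; maximum matching = 4.
König certificate: {A1, A3, A5, B1} is a vertex cover of size 4 (every listed pair touches it), so no matching can be larger.

4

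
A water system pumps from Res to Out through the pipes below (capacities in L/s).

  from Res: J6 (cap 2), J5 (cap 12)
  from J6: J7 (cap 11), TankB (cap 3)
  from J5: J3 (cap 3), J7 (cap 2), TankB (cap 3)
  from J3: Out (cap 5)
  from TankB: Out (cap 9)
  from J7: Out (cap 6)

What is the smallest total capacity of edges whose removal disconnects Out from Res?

Augment Res→J6→TankB→Out: bottleneck 2, flow now 2.
Augment Res→J5→J3→Out: bottleneck 3, flow now 5.
Augment Res→J5→TankB→Out: bottleneck 3, flow now 8.
Augment Res→J5→J7→Out: bottleneck 2, flow now 10.
No augmenting path remains; maximum flow = 10.
By max-flow min-cut, the minimum cut capacity equals the max flow.
In the residual graph, reachable from Res: {Res, J5}.
Min-cut edges: Res→J6 (2), J5→J3 (3), J5→TankB (3), J5→J7 (2); capacity 2 + 3 + 3 + 2 = 10.

10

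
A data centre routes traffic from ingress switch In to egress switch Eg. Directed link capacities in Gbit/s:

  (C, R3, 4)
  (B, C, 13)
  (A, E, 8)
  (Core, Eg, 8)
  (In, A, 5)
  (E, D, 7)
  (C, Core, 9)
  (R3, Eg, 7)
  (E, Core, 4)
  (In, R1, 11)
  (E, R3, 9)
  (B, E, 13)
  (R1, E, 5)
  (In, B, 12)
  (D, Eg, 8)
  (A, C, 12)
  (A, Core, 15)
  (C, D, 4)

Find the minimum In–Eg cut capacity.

Augment In→A→Core→Eg: bottleneck 5, flow now 5.
Augment In→R1→E→Core→Eg: bottleneck 3, flow now 8.
Augment In→R1→E→D→Eg: bottleneck 2, flow now 10.
Augment In→B→C→D→Eg: bottleneck 4, flow now 14.
Augment In→B→C→R3→Eg: bottleneck 4, flow now 18.
Augment In→B→E→D→Eg: bottleneck 2, flow now 20.
Augment In→B→E→R3→Eg: bottleneck 2, flow now 22.
No augmenting path remains; maximum flow = 22.
By max-flow min-cut, the minimum cut capacity equals the max flow.
In the residual graph, reachable from In: {In, R1}.
Min-cut edges: In→A (5), In→B (12), R1→E (5); capacity 5 + 12 + 5 = 22.

22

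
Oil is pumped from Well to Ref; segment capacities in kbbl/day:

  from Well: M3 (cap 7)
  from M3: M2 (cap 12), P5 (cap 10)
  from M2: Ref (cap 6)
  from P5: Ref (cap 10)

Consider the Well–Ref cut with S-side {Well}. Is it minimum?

Yes — it is a minimum cut (capacity 7).

Given cut capacity: 7 = 7.
Augment Well→M3→M2→Ref: bottleneck 6, flow now 6.
Augment Well→M3→P5→Ref: bottleneck 1, flow now 7.
No augmenting path remains; maximum flow = 7.
Cut capacity 7 equals the max flow, so it is a minimum cut.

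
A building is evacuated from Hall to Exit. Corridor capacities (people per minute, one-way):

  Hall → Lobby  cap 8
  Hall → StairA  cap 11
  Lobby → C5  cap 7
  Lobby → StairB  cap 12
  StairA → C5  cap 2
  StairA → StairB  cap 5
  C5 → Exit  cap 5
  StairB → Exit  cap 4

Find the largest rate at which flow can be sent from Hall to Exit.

9

Augment Hall→Lobby→C5→Exit: bottleneck 5, flow now 5.
Augment Hall→Lobby→StairB→Exit: bottleneck 3, flow now 8.
Augment Hall→StairA→StairB→Exit: bottleneck 1, flow now 9.
No augmenting path remains; maximum flow = 9.
In the residual graph, reachable from Hall: {Hall, Lobby, StairA, C5, StairB}.
Min-cut edges: C5→Exit (5), StairB→Exit (4); capacity 5 + 4 = 9.
This cut is saturated, so no flow can exceed 9.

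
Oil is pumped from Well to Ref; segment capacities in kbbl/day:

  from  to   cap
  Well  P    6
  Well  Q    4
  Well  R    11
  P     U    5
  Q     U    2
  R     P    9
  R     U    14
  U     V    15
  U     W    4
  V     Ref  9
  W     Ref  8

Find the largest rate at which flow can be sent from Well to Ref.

Augment Well→P→U→V→Ref: bottleneck 5, flow now 5.
Augment Well→Q→U→V→Ref: bottleneck 2, flow now 7.
Augment Well→R→U→V→Ref: bottleneck 2, flow now 9.
Augment Well→R→U→W→Ref: bottleneck 4, flow now 13.
No augmenting path remains; maximum flow = 13.
In the residual graph, reachable from Well: {Well, P, Q, R, U, V}.
Min-cut edges: U→W (4), V→Ref (9); capacity 4 + 9 = 13.
This cut is saturated, so no flow can exceed 13.

13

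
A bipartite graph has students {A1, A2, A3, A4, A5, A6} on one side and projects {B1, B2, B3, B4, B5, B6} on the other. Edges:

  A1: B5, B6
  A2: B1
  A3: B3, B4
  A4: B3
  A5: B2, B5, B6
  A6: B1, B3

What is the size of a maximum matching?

5

Unit-capacity flow: source→left, listed edges, right→sink; max matching = max flow.
Augmenting path A1→B5 (+1); matched 1.
Augmenting path A2→B1 (+1); matched 2.
Augmenting path A3→B3 (+1); matched 3.
Augmenting path A5→B2 (+1); matched 4.
Augmenting path A4→B3→A3→B4 (+1); matched 5.
No augmenting path remains; maximum matching = 5.
König certificate: {A1, A3, A5, B1, B3} is a vertex cover of size 5 (every listed pair touches it), so no matching can be larger.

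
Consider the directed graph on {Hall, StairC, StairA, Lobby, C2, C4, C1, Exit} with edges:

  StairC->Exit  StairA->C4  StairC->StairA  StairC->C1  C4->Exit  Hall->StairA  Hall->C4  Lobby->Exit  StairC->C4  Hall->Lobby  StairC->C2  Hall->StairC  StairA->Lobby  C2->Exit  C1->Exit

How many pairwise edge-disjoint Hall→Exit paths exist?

Assign every edge capacity 1; by Menger, the answer equals the max flow.
Path Hall→StairC→Exit (+1); total 1.
Path Hall→Lobby→Exit (+1); total 2.
Path Hall→C4→Exit (+1); total 3.
No residual Hall→Exit path; max flow = 3.
Certifying cut of size 3: {C4→Exit, Hall→StairC, Lobby→Exit}.

3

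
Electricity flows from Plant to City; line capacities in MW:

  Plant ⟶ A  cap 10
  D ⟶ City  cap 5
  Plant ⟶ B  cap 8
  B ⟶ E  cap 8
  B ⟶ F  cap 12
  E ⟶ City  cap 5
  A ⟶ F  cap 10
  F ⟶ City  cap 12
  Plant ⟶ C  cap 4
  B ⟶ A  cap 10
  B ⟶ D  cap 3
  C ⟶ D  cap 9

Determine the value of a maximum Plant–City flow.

Augment Plant→A→F→City: bottleneck 10, flow now 10.
Augment Plant→B→D→City: bottleneck 3, flow now 13.
Augment Plant→B→E→City: bottleneck 5, flow now 18.
Augment Plant→C→D→City: bottleneck 2, flow now 20.
Augment Plant→C→D→B→F→City: bottleneck 2, flow now 22. (uses reverse residual edge)
No augmenting path remains; maximum flow = 22.
In the residual graph, reachable from Plant: {Plant}.
Min-cut edges: Plant→A (10), Plant→B (8), Plant→C (4); capacity 10 + 8 + 4 = 22.
This cut is saturated, so no flow can exceed 22.

22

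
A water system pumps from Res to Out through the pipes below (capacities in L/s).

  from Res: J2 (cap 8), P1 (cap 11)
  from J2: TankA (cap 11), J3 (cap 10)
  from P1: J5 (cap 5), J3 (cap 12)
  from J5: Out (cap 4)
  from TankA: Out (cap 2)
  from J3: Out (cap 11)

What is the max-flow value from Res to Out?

Augment Res→J2→TankA→Out: bottleneck 2, flow now 2.
Augment Res→J2→J3→Out: bottleneck 6, flow now 8.
Augment Res→P1→J5→Out: bottleneck 4, flow now 12.
Augment Res→P1→J3→Out: bottleneck 5, flow now 17.
No augmenting path remains; maximum flow = 17.
In the residual graph, reachable from Res: {Res, J2, P1, J5, TankA, J3}.
Min-cut edges: J5→Out (4), TankA→Out (2), J3→Out (11); capacity 4 + 2 + 11 = 17.
This cut is saturated, so no flow can exceed 17.

17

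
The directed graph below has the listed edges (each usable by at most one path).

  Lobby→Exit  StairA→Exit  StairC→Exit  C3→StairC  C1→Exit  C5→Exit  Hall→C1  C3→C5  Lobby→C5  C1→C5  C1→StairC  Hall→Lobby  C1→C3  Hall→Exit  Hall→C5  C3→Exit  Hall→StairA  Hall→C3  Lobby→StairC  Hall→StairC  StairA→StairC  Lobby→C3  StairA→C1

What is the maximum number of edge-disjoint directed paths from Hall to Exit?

Assign every edge capacity 1; by Menger, the answer equals the max flow.
Path Hall→Exit (+1); total 1.
Path Hall→StairA→Exit (+1); total 2.
Path Hall→Lobby→Exit (+1); total 3.
Path Hall→C1→Exit (+1); total 4.
Path Hall→C3→Exit (+1); total 5.
Path Hall→C5→Exit (+1); total 6.
Path Hall→StairC→Exit (+1); total 7.
No residual Hall→Exit path; max flow = 7.
Certifying cut of size 7: {Hall→C1, Hall→C3, Hall→C5, Hall→Exit, Hall→Lobby, Hall→StairA, Hall→StairC}.

7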